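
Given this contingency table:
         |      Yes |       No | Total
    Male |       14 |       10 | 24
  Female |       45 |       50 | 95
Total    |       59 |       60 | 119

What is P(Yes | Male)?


P(Yes | Male) = 14/(14+10) = 14/24 = 7/12

P(Yes|Male) = 7/12 ≈ 58.33%


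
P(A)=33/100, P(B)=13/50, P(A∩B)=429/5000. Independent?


P(A)×P(B) = 429/5000
P(A∩B) = 429/5000
Equal ✓ → Independent

Yes, independent


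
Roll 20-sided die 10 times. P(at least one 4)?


P(no 4)^10 = (19/20)^10 = 6131066257801/10240000000000
P(≥1) = 1 - 6131066257801/10240000000000 = 4108933742199/10240000000000

P = 4108933742199/10240000000000 ≈ 40.13%


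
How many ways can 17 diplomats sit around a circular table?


Circular arrangements of 17 distinct objects: fix one position to break rotational symmetry.
(n-1)! = 16! = 20922789888000

20922789888000


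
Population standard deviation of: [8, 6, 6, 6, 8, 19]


Mean = 53/6
  (8-53/6)²=25/36
  (6-53/6)²=289/36
  (6-53/6)²=289/36
  (6-53/6)²=289/36
  (8-53/6)²=25/36
  (19-53/6)²=3721/36
Σ(x-μ)² = 773/6
σ² = (773/6)/6 = 773/36

σ = √(773/36) ≈ 4.6338


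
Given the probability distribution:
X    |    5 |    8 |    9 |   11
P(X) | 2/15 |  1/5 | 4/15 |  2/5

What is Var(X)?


E[X] = 136/15
E[X²] = 1292/15
Var(X) = E[X²] - (E[X])² = 1292/15 - 18496/225 = 884/225

Var(X) = 884/225 ≈ 3.9289


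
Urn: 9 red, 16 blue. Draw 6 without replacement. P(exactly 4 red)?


Hypergeometric: C(9,4)×C(16,2)/C(25,6)
= 126×120/177100 = 108/1265

P(X=4) = 108/1265 ≈ 8.54%


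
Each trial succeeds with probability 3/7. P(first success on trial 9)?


Geometric: P(X=9) = (1-p)^(k-1)×p = (4/7)^8×3/7 = 196608/40353607

P(X=9) = 196608/40353607 ≈ 0.49%


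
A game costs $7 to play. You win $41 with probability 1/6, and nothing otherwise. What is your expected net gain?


E[gain] = (41-7)×1/6 + (-7)×5/6
= 17/3 - 35/6 = -1/6

Expected net gain = $-1/6 ≈ $-0.17


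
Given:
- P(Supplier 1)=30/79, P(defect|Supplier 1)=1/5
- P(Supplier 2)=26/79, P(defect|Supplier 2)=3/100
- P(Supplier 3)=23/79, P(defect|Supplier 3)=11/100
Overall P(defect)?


P(B) = Σ P(B|Aᵢ)×P(Aᵢ)
  1/5×30/79 = 6/79
  3/100×26/79 = 39/3950
  11/100×23/79 = 253/7900
Sum = 931/7900

P(defect) = 931/7900 ≈ 11.78%


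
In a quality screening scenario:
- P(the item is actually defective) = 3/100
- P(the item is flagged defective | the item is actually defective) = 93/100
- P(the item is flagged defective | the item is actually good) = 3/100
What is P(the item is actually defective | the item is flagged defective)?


Using Bayes' theorem:
P(A|B) = P(B|A)·P(A) / P(B)

P(the item is flagged defective) = 93/100 × 3/100 + 3/100 × 97/100
= 279/10000 + 291/10000 = 57/1000

P(the item is actually defective|the item is flagged defective) = (279/10000) / (57/1000) = 93/190

P(the item is actually defective|the item is flagged defective) = 93/190 ≈ 48.95%


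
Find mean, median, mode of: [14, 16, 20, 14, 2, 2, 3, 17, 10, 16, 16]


Sorted: [2, 2, 3, 10, 14, 14, 16, 16, 16, 17, 20]
Mean = 130/11
Median = 14
Freq: {14: 2, 16: 3, 20: 1, 2: 2, 3: 1, 17: 1, 10: 1}
Mode: [16]

Mean=130/11, Median=14, Mode=16


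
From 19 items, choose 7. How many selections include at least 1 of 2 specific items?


Complement: C(19,7) - C(17,7) = 50388 - 19448 = 30940

30940


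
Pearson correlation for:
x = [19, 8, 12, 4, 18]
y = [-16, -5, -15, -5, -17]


n=5, Σx=61, Σy=-58, Σxy=-850, Σx²=909, Σy²=820
r = (5×(-850) - 61×(-58))/√((5×909 - 61²)(5×820 - (-58)²))
= -712/√(824×736) = -712/√606464 ≈ -712/778.7580 ≈ -0.9143

r ≈ -0.9143


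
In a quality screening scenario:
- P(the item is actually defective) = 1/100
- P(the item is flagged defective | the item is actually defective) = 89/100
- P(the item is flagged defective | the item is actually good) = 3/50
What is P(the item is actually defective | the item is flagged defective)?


Using Bayes' theorem:
P(A|B) = P(B|A)·P(A) / P(B)

P(the item is flagged defective) = 89/100 × 1/100 + 3/50 × 99/100
= 89/10000 + 297/5000 = 683/10000

P(the item is actually defective|the item is flagged defective) = (89/10000) / (683/10000) = 89/683

P(the item is actually defective|the item is flagged defective) = 89/683 ≈ 13.03%


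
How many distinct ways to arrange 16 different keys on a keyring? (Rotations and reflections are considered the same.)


Free circular arrangements: rotations and reflections both identified.
(n-1)!/2 = 15!/2 = 1307674368000/2 = 653837184000

653837184000


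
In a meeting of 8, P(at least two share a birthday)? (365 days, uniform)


P(all different) = Π(365-i)/365 for i=0..7
= 0.925665
P(match) = 1 - 0.925665 = 0.074335

P ≈ 0.0743 ≈ 7.43%


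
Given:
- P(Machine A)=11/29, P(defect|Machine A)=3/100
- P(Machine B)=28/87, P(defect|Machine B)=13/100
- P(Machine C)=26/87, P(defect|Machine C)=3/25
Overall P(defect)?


P(B) = Σ P(B|Aᵢ)×P(Aᵢ)
  3/100×11/29 = 33/2900
  13/100×28/87 = 91/2175
  3/25×26/87 = 26/725
Sum = 31/348

P(defect) = 31/348 ≈ 8.91%


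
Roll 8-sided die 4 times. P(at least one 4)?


P(no 4)^4 = (7/8)^4 = 2401/4096
P(≥1) = 1 - 2401/4096 = 1695/4096

P = 1695/4096 ≈ 41.38%


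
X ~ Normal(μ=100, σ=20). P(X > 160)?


z = (160-100)/20 = 3.0
P(X > 160) = 1 - P(Z ≤ 3.0) = 1 - 0.9987 = 0.0013

P(X > 160) ≈ 0.0013


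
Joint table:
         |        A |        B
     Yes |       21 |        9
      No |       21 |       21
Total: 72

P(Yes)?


P(Yes) = (21+9)/72 = 30/72 = 5/12

P(Yes) = 5/12 ≈ 41.67%


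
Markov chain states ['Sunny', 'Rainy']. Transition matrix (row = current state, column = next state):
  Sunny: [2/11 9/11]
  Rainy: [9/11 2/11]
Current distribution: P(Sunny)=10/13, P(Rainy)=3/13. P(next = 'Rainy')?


P(next=Rainy) = Σᵢ P(now=i)×P(i→Rainy)
= 10/13×9/11 + 3/13×2/11
= 90/143 + 6/143 = 96/143

P = 96/143 ≈ 0.6713


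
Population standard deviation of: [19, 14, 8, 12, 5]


Mean = 58/5
  (19-58/5)²=1369/25
  (14-58/5)²=144/25
  (8-58/5)²=324/25
  (12-58/5)²=4/25
  (5-58/5)²=1089/25
Σ(x-μ)² = 586/5
σ² = (586/5)/5 = 586/25

σ = √(586/25) ≈ 4.8415


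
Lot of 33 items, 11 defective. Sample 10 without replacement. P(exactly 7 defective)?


Hypergeometric: C(11,7)×C(22,3)/C(33,10)
= 330×1540/92561040 = 385/70122

P(X=7) = 385/70122 ≈ 0.55%


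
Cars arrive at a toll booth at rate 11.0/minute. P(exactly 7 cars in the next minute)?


Poisson(λ=11.0): P(X=7) = e^(-λ)×λ^k/k!
= e^(-11.0) × 11.0^7 / 7!
≈ 1.670170079e-05 × 19487171 / 5040 ≈ 0.064577

P(X=7) ≈ 0.064577 ≈ 6.46%


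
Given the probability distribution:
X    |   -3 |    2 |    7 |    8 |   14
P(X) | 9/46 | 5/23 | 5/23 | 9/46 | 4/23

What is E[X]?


E[X] = Σ x·P(X=x)
= (-3)×(9/46) + (2)×(5/23) + (7)×(5/23) + (8)×(9/46) + (14)×(4/23)
= 247/46

E[X] = 247/46


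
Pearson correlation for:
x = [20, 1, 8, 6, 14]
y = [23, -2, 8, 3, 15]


n=5, Σx=49, Σy=47, Σxy=750, Σx²=697, Σy²=831
r = (5×750 - 49×47)/√((5×697 - 49²)(5×831 - 47²))
= 1447/√(1084×1946) = 1447/√2109464 ≈ 1447/1452.3994 ≈ 0.9963

r ≈ 0.9963


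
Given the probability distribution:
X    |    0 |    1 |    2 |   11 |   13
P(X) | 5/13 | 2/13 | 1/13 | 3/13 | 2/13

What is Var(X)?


E[X] = 63/13
E[X²] = 707/13
Var(X) = E[X²] - (E[X])² = 707/13 - 3969/169 = 5222/169

Var(X) = 5222/169 ≈ 30.8994


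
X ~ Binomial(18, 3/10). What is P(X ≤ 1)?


P(X ≤ 1) = Σ P(X=i) for i=0..1
P(X=0) = 1628413597910449/1000000000000000000
P(X=1) = 6281023877654589/500000000000000000
Sum = 14190461353219627/1000000000000000000

P(X ≤ 1) = 14190461353219627/1000000000000000000 ≈ 1.42%


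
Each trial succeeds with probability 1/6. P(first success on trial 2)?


Geometric: P(X=2) = (1-p)^(k-1)×p = (5/6)^1×1/6 = 5/36

P(X=2) = 5/36 ≈ 13.89%


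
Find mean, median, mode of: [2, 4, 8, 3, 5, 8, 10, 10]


Sorted: [2, 3, 4, 5, 8, 8, 10, 10]
Mean = 50/8 = 25/4
Median = 13/2
Freq: {2: 1, 4: 1, 8: 2, 3: 1, 5: 1, 10: 2}
Mode: [8, 10]

Mean=25/4, Median=13/2, Mode=[8, 10]


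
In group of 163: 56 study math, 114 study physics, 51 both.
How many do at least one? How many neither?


|A∪B| = 56+114-51 = 119
Neither = 163-119 = 44

At least one: 119; Neither: 44


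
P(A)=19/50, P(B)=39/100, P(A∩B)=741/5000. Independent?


P(A)×P(B) = 741/5000
P(A∩B) = 741/5000
Equal ✓ → Independent

Yes, independent


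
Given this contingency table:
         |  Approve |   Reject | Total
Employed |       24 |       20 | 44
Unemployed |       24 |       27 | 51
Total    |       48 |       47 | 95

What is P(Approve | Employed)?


P(Approve | Employed) = 24/(24+20) = 24/44 = 6/11

P(Approve|Employed) = 6/11 ≈ 54.55%


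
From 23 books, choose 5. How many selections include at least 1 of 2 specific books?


Complement: C(23,5) - C(21,5) = 33649 - 20349 = 13300

13300


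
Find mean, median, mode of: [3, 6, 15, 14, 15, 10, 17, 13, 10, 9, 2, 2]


Sorted: [2, 2, 3, 6, 9, 10, 10, 13, 14, 15, 15, 17]
Mean = 116/12 = 29/3
Median = 10
Freq: {3: 1, 6: 1, 15: 2, 14: 1, 10: 2, 17: 1, 13: 1, 9: 1, 2: 2}
Mode: [2, 10, 15]

Mean=29/3, Median=10, Mode=[2, 10, 15]


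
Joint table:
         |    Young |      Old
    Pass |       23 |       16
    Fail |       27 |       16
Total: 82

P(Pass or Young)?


P(Pass∨Young) = P(Pass) + P(Young) - P(Pass∧Young)
= (39 + 50 - 23)/82 = 66/82 = 33/41

P = 33/41 ≈ 80.49%


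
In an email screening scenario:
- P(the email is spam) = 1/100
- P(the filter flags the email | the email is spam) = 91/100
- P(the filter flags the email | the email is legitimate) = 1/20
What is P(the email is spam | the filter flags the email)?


Using Bayes' theorem:
P(A|B) = P(B|A)·P(A) / P(B)

P(the filter flags the email) = 91/100 × 1/100 + 1/20 × 99/100
= 91/10000 + 99/2000 = 293/5000

P(the email is spam|the filter flags the email) = (91/10000) / (293/5000) = 91/586

P(the email is spam|the filter flags the email) = 91/586 ≈ 15.53%


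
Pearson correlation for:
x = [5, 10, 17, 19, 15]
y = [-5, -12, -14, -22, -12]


n=5, Σx=66, Σy=-65, Σxy=-981, Σx²=1000, Σy²=993
r = (5×(-981) - 66×(-65))/√((5×1000 - 66²)(5×993 - (-65)²))
= -615/√(644×740) = -615/√476560 ≈ -615/690.3333 ≈ -0.8909

r ≈ -0.8909


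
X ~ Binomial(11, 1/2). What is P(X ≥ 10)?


P(X ≥ 10) = Σ P(X=i) for i=10..11
P(X=10) = 11/2048
P(X=11) = 1/2048
Sum = 3/512

P(X ≥ 10) = 3/512 ≈ 0.59%


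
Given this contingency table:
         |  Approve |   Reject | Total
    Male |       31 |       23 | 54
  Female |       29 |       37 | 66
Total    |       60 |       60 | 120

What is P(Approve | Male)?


P(Approve | Male) = 31/(31+23) = 31/54

P(Approve|Male) = 31/54 ≈ 57.41%


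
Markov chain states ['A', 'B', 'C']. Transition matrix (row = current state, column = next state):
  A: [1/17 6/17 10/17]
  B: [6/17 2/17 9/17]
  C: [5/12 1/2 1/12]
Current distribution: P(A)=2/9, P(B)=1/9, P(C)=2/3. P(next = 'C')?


P(next=C) = Σᵢ P(now=i)×P(i→C)
= 2/9×10/17 + 1/9×9/17 + 2/3×1/12
= 20/153 + 1/17 + 1/18 = 25/102

P = 25/102 ≈ 0.2451


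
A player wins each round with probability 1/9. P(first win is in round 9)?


Geometric: P(X=9) = (1-p)^(k-1)×p = (8/9)^8×1/9 = 16777216/387420489

P(X=9) = 16777216/387420489 ≈ 4.33%


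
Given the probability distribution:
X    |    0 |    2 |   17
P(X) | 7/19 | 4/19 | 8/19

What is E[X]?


E[X] = Σ x·P(X=x)
= (0)×(7/19) + (2)×(4/19) + (17)×(8/19)
= 144/19

E[X] = 144/19


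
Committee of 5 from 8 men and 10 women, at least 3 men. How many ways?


Count by #men:
  3M,2W: C(8,3)×C(10,2)=2520
  4M,1W: C(8,4)×C(10,1)=700
  5M,0W: C(8,5)×C(10,0)=56
Total = 3276

3276


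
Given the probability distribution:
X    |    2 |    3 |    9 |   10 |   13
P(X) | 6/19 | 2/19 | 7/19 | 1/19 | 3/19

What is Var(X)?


E[X] = 130/19
E[X²] = 64
Var(X) = E[X²] - (E[X])² = 64 - 16900/361 = 6204/361

Var(X) = 6204/361 ≈ 17.1856


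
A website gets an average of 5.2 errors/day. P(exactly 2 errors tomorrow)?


Poisson(λ=5.2): P(X=2) = e^(-λ)×λ^k/k!
= e^(-5.2) × 5.2^2 / 2!
≈ 0.005516564421 × 27.04 / 2 ≈ 0.074584

P(X=2) ≈ 0.074584 ≈ 7.46%


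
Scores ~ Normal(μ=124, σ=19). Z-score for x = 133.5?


z = (x - μ)/σ = (133.5 - 124)/19 = 0.5

z = 0.5


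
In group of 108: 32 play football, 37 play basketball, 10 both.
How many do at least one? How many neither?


|A∪B| = 32+37-10 = 59
Neither = 108-59 = 49

At least one: 59; Neither: 49


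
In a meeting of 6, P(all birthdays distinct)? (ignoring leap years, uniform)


P(all different) = Π(365-i)/365 for i=0..5
= (365/365)×(364/365)×...×(360/365)
= 0.959538

P ≈ 0.9595 ≈ 95.95%


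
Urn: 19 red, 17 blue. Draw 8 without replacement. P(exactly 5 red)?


Hypergeometric: C(19,5)×C(17,3)/C(36,8)
= 11628×680/30260340 = 2584/9889

P(X=5) = 2584/9889 ≈ 26.13%


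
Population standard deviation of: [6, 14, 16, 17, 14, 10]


Mean = 77/6
  (6-77/6)²=1681/36
  (14-77/6)²=49/36
  (16-77/6)²=361/36
  (17-77/6)²=625/36
  (14-77/6)²=49/36
  (10-77/6)²=289/36
Σ(x-μ)² = 509/6
σ² = (509/6)/6 = 509/36

σ = √(509/36) ≈ 3.7602


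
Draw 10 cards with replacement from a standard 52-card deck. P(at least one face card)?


P(not a face card) = 40/52 = 10/13
P(none in 10 draws) = (10/13)^10 = 10000000000/137858491849
P(≥1 face card) = 1 - 10000000000/137858491849 = 127858491849/137858491849

P = 127858491849/137858491849 ≈ 92.75%


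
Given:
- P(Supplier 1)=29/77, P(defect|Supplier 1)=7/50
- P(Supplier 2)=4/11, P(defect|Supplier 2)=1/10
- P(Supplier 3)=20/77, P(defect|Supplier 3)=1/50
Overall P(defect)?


P(B) = Σ P(B|Aᵢ)×P(Aᵢ)
  7/50×29/77 = 29/550
  1/10×4/11 = 2/55
  1/50×20/77 = 2/385
Sum = 33/350

P(defect) = 33/350 ≈ 9.43%


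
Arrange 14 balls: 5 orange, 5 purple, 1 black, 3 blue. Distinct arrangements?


14!/(5!×5!×1!×3!) = 1009008

1009008


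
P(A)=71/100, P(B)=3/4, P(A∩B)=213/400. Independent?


P(A)×P(B) = 213/400
P(A∩B) = 213/400
Equal ✓ → Independent

Yes, independent


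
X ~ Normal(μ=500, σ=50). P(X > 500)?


z = (500-500)/50 = 0.0
P(X > 500) = 1 - P(Z ≤ 0.0) = 1 - 0.5000 = 0.5000

P(X > 500) ≈ 0.5000


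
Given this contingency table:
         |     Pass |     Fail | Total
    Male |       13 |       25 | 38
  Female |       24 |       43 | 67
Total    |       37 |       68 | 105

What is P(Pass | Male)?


P(Pass | Male) = 13/(13+25) = 13/38

P(Pass|Male) = 13/38 ≈ 34.21%


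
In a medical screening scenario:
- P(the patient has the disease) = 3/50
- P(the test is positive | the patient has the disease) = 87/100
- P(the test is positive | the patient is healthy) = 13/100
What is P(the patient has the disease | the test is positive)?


Using Bayes' theorem:
P(A|B) = P(B|A)·P(A) / P(B)

P(the test is positive) = 87/100 × 3/50 + 13/100 × 47/50
= 261/5000 + 611/5000 = 109/625

P(the patient has the disease|the test is positive) = (261/5000) / (109/625) = 261/872

P(the patient has the disease|the test is positive) = 261/872 ≈ 29.93%


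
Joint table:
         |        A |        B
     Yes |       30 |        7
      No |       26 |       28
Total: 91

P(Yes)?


P(Yes) = (30+7)/91 = 37/91

P(Yes) = 37/91 ≈ 40.66%


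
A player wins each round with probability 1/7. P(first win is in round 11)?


Geometric: P(X=11) = (1-p)^(k-1)×p = (6/7)^10×1/7 = 60466176/1977326743

P(X=11) = 60466176/1977326743 ≈ 3.06%


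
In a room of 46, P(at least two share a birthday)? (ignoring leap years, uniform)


P(all different) = Π(365-i)/365 for i=0..45
= 0.051747
P(match) = 1 - 0.051747 = 0.948253

P ≈ 0.9483 ≈ 94.83%


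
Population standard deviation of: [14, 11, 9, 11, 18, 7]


Mean = 70/6 = 35/3
  (14-35/3)²=49/9
  (11-35/3)²=4/9
  (9-35/3)²=64/9
  (11-35/3)²=4/9
  (18-35/3)²=361/9
  (7-35/3)²=196/9
Σ(x-μ)² = 226/3
σ² = (226/3)/6 = 113/9

σ = √(113/9) ≈ 3.5434


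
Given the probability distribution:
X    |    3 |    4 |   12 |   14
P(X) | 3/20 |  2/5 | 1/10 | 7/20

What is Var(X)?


E[X] = 163/20
E[X²] = 363/4
Var(X) = E[X²] - (E[X])² = 363/4 - 26569/400 = 9731/400

Var(X) = 9731/400 ≈ 24.3275


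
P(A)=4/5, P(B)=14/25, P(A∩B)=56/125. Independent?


P(A)×P(B) = 56/125
P(A∩B) = 56/125
Equal ✓ → Independent

Yes, independent


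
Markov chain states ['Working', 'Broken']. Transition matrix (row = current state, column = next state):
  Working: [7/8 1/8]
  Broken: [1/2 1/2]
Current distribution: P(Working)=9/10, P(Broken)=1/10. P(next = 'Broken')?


P(next=Broken) = Σᵢ P(now=i)×P(i→Broken)
= 9/10×1/8 + 1/10×1/2
= 9/80 + 1/20 = 13/80

P = 13/80 ≈ 0.1625


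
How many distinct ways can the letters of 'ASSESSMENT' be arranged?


Letters: 10, freq: {'A': 1, 'S': 4, 'E': 2, 'M': 1, 'N': 1, 'T': 1}
10!/(1!×4!×2!×1!×1!×1!) = 3628800/48 = 75600

75600


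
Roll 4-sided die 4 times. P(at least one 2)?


P(no 2)^4 = (3/4)^4 = 81/256
P(≥1) = 1 - 81/256 = 175/256

P = 175/256 ≈ 68.36%


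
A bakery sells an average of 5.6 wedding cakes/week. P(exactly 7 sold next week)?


Poisson(λ=5.6): P(X=7) = e^(-λ)×λ^k/k!
= e^(-5.6) × 5.6^7 / 7!
≈ 0.003697863716 × 172709.484954 / 5040 ≈ 0.126717

P(X=7) ≈ 0.126717 ≈ 12.67%


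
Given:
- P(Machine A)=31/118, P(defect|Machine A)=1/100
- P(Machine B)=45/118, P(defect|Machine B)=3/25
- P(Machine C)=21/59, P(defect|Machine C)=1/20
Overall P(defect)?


P(B) = Σ P(B|Aᵢ)×P(Aᵢ)
  1/100×31/118 = 31/11800
  3/25×45/118 = 27/590
  1/20×21/59 = 21/1180
Sum = 781/11800

P(defect) = 781/11800 ≈ 6.62%


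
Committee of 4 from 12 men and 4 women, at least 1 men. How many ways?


Count by #men:
  1M,3W: C(12,1)×C(4,3)=48
  2M,2W: C(12,2)×C(4,2)=396
  3M,1W: C(12,3)×C(4,1)=880
  4M,0W: C(12,4)×C(4,0)=495
Total = 1819

1819


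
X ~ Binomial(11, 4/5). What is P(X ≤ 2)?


P(X ≤ 2) = Σ P(X=i) for i=0..2
P(X=0) = 1/48828125
P(X=1) = 44/48828125
P(X=2) = 176/9765625
Sum = 37/1953125

P(X ≤ 2) = 37/1953125 ≈ 0.00%


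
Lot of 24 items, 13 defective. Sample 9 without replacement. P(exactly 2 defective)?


Hypergeometric: C(13,2)×C(11,7)/C(24,9)
= 78×330/1307504 = 585/29716

P(X=2) = 585/29716 ≈ 1.97%


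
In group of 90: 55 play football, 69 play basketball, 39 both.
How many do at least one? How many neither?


|A∪B| = 55+69-39 = 85
Neither = 90-85 = 5

At least one: 85; Neither: 5


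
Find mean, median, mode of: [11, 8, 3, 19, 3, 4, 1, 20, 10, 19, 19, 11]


Sorted: [1, 3, 3, 4, 8, 10, 11, 11, 19, 19, 19, 20]
Mean = 128/12 = 32/3
Median = 21/2
Freq: {11: 2, 8: 1, 3: 2, 19: 3, 4: 1, 1: 1, 20: 1, 10: 1}
Mode: [19]

Mean=32/3, Median=21/2, Mode=19


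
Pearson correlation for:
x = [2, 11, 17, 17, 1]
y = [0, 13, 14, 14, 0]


n=5, Σx=48, Σy=41, Σxy=619, Σx²=704, Σy²=561
r = (5×619 - 48×41)/√((5×704 - 48²)(5×561 - 41²))
= 1127/√(1216×1124) = 1127/√1366784 ≈ 1127/1169.0954 ≈ 0.9640

r ≈ 0.9640


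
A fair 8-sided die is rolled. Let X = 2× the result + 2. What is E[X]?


E[die] = (1+8)/2 = 9/2
E[X] = 2×9/2 + 2 = 11

E[X] = 11


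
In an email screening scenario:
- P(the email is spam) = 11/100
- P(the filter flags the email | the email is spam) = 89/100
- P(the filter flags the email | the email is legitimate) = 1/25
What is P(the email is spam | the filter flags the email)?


Using Bayes' theorem:
P(A|B) = P(B|A)·P(A) / P(B)

P(the filter flags the email) = 89/100 × 11/100 + 1/25 × 89/100
= 979/10000 + 89/2500 = 267/2000

P(the email is spam|the filter flags the email) = (979/10000) / (267/2000) = 11/15

P(the email is spam|the filter flags the email) = 11/15 ≈ 73.33%


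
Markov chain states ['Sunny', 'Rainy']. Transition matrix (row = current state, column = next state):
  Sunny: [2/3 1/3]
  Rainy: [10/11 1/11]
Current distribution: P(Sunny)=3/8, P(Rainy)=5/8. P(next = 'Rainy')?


P(next=Rainy) = Σᵢ P(now=i)×P(i→Rainy)
= 3/8×1/3 + 5/8×1/11
= 1/8 + 5/88 = 2/11

P = 2/11 ≈ 0.1818


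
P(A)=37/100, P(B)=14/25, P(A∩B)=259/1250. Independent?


P(A)×P(B) = 259/1250
P(A∩B) = 259/1250
Equal ✓ → Independent

Yes, independent


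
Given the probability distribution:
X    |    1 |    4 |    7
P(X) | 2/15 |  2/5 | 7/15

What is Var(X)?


E[X] = 5
E[X²] = 147/5
Var(X) = E[X²] - (E[X])² = 147/5 - 25 = 22/5

Var(X) = 22/5 ≈ 4.4000


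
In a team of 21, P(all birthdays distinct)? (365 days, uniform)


P(all different) = Π(365-i)/365 for i=0..20
= (365/365)×(364/365)×...×(345/365)
= 0.556312

P ≈ 0.5563 ≈ 55.63%


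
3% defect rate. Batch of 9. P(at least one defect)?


P(all good) = (97/100)^9 = 760231058654565217/1000000000000000000
P(≥1 defect) = 239768941345434783/1000000000000000000

P = 239768941345434783/1000000000000000000 ≈ 23.98%


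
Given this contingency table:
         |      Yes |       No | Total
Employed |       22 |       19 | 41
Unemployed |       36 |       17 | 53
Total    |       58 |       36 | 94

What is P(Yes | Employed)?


P(Yes | Employed) = 22/(22+19) = 22/41

P(Yes|Employed) = 22/41 ≈ 53.66%


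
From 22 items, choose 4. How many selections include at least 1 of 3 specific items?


Complement: C(22,4) - C(19,4) = 7315 - 3876 = 3439

3439


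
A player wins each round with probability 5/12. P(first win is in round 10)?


Geometric: P(X=10) = (1-p)^(k-1)×p = (7/12)^9×5/12 = 201768035/61917364224

P(X=10) = 201768035/61917364224 ≈ 0.33%


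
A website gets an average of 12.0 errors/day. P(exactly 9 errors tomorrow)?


Poisson(λ=12.0): P(X=9) = e^(-λ)×λ^k/k!
= e^(-12.0) × 12.0^9 / 9!
≈ 6.144212353e-06 × 5159780352 / 362880 ≈ 0.087364

P(X=9) ≈ 0.087364 ≈ 8.74%


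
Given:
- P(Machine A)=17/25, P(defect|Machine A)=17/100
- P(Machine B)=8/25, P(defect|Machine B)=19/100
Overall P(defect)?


P(B) = Σ P(B|Aᵢ)×P(Aᵢ)
  17/100×17/25 = 289/2500
  19/100×8/25 = 38/625
Sum = 441/2500

P(defect) = 441/2500 ≈ 17.64%


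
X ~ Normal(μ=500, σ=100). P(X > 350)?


z = (350-500)/100 = -1.5
P(X > 350) = 1 - P(Z ≤ -1.5) = 1 - 0.0668 = 0.9332

P(X > 350) ≈ 0.9332


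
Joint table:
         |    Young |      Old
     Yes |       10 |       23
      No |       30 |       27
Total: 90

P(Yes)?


P(Yes) = (10+23)/90 = 33/90 = 11/30

P(Yes) = 11/30 ≈ 36.67%


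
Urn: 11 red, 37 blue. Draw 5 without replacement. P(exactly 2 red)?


Hypergeometric: C(11,2)×C(37,3)/C(48,5)
= 55×7770/1712304 = 6475/25944

P(X=2) = 6475/25944 ≈ 24.96%


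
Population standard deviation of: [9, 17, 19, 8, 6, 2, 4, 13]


Mean = 78/8 = 39/4
  (9-39/4)²=9/16
  (17-39/4)²=841/16
  (19-39/4)²=1369/16
  (8-39/4)²=49/16
  (6-39/4)²=225/16
  (2-39/4)²=961/16
  (4-39/4)²=529/16
  (13-39/4)²=169/16
Σ(x-μ)² = 519/2
σ² = (519/2)/8 = 519/16

σ = √(519/16) ≈ 5.6954


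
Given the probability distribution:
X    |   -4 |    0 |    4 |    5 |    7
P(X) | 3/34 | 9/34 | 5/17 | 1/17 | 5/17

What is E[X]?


E[X] = Σ x·P(X=x)
= (-4)×(3/34) + (0)×(9/34) + (4)×(5/17) + (5)×(1/17) + (7)×(5/17)
= 54/17

E[X] = 54/17


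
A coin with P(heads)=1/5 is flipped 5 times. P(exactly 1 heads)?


Binomial: P(X=1) = C(5,1)×p^1×(1-p)^4
= 5 × 1/5 × 256/625 = 256/625

P(X=1) = 256/625 ≈ 40.96%


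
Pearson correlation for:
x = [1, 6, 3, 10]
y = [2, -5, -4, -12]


n=4, Σx=20, Σy=-19, Σxy=-160, Σx²=146, Σy²=189
r = (4×(-160) - 20×(-19))/√((4×146 - 20²)(4×189 - (-19)²))
= -260/√(184×395) = -260/√72680 ≈ -260/269.5923 ≈ -0.9644

r ≈ -0.9644


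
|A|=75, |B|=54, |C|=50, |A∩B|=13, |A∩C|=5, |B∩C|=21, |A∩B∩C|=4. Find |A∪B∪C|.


|A∪B∪C| = 75+54+50-13-5-21+4 = 144

|A∪B∪C| = 144


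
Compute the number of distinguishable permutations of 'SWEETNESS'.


Letters: 9, freq: {'S': 3, 'W': 1, 'E': 3, 'T': 1, 'N': 1}
9!/(3!×1!×3!×1!×1!) = 362880/36 = 10080

10080


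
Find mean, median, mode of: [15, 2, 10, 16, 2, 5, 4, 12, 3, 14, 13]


Sorted: [2, 2, 3, 4, 5, 10, 12, 13, 14, 15, 16]
Mean = 96/11
Median = 10
Freq: {15: 1, 2: 2, 10: 1, 16: 1, 5: 1, 4: 1, 12: 1, 3: 1, 14: 1, 13: 1}
Mode: [2]

Mean=96/11, Median=10, Mode=2


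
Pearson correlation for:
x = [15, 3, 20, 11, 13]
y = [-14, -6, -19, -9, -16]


n=5, Σx=62, Σy=-64, Σxy=-915, Σx²=924, Σy²=930
r = (5×(-915) - 62×(-64))/√((5×924 - 62²)(5×930 - (-64)²))
= -607/√(776×554) = -607/√429904 ≈ -607/655.6706 ≈ -0.9258

r ≈ -0.9258


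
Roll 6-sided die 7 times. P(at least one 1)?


P(no 1)^7 = (5/6)^7 = 78125/279936
P(≥1) = 1 - 78125/279936 = 201811/279936

P = 201811/279936 ≈ 72.09%


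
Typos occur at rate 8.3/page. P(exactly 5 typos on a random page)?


Poisson(λ=8.3): P(X=5) = e^(-λ)×λ^k/k!
= e^(-8.3) × 8.3^5 / 5!
≈ 0.0002485168271 × 39390.40643 / 120 ≈ 0.081576

P(X=5) ≈ 0.081576 ≈ 8.16%


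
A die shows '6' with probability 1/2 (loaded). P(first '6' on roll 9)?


Geometric: P(X=9) = (1-p)^(k-1)×p = (1/2)^8×1/2 = 1/512

P(X=9) = 1/512 ≈ 0.20%


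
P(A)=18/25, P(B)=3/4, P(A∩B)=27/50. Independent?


P(A)×P(B) = 27/50
P(A∩B) = 27/50
Equal ✓ → Independent

Yes, independent


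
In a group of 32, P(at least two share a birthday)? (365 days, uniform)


P(all different) = Π(365-i)/365 for i=0..31
= 0.246652
P(match) = 1 - 0.246652 = 0.753348

P ≈ 0.7533 ≈ 75.33%


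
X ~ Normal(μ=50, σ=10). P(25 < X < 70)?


z₁=(25-50)/10=-2.5, z₂=(70-50)/10=2.0
P = Φ(2.0) - Φ(-2.5) = 0.977250 - 0.006210 = 0.971040 ≈ 0.9710

P(25 < X < 70) ≈ 0.9710


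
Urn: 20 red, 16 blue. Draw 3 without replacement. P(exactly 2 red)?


Hypergeometric: C(20,2)×C(16,1)/C(36,3)
= 190×16/7140 = 152/357

P(X=2) = 152/357 ≈ 42.58%


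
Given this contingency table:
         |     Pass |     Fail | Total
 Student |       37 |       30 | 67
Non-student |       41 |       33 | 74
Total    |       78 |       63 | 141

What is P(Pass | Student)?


P(Pass | Student) = 37/(37+30) = 37/67

P(Pass|Student) = 37/67 ≈ 55.22%


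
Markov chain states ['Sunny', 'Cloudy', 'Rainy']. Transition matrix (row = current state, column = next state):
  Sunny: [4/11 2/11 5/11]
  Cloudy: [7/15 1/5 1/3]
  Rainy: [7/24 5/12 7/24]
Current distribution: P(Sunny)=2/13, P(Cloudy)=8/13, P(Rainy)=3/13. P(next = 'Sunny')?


P(next=Sunny) = Σᵢ P(now=i)×P(i→Sunny)
= 2/13×4/11 + 8/13×7/15 + 3/13×7/24
= 8/143 + 56/195 + 7/104 = 7043/17160

P = 7043/17160 ≈ 0.4104


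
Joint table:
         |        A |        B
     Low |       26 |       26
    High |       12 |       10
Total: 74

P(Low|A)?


P(Low|A) = 26/(26+12) = 26/38 = 13/19

P = 13/19 ≈ 68.42%


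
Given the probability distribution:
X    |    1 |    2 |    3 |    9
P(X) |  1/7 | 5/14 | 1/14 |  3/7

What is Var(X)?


E[X] = 69/14
E[X²] = 517/14
Var(X) = E[X²] - (E[X])² = 517/14 - 4761/196 = 2477/196

Var(X) = 2477/196 ≈ 12.6378


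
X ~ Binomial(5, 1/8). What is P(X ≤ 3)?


P(X ≤ 3) = Σ P(X=i) for i=0..3
P(X=0) = 16807/32768
P(X=1) = 12005/32768
P(X=2) = 1715/16384
P(X=3) = 245/16384
Sum = 8183/8192

P(X ≤ 3) = 8183/8192 ≈ 99.89%


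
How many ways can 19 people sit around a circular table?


Circular arrangements of 19 distinct objects: fix one position to break rotational symmetry.
(n-1)! = 18! = 6402373705728000

6402373705728000


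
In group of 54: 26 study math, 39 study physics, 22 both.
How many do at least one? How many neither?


|A∪B| = 26+39-22 = 43
Neither = 54-43 = 11

At least one: 43; Neither: 11


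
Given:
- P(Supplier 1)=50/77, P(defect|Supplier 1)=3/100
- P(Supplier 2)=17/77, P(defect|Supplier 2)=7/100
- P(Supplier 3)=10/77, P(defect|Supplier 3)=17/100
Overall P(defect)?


P(B) = Σ P(B|Aᵢ)×P(Aᵢ)
  3/100×50/77 = 3/154
  7/100×17/77 = 17/1100
  17/100×10/77 = 17/770
Sum = 439/7700

P(defect) = 439/7700 ≈ 5.70%


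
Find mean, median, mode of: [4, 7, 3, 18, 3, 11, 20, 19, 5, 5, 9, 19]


Sorted: [3, 3, 4, 5, 5, 7, 9, 11, 18, 19, 19, 20]
Mean = 123/12 = 41/4
Median = 8
Freq: {4: 1, 7: 1, 3: 2, 18: 1, 11: 1, 20: 1, 19: 2, 5: 2, 9: 1}
Mode: [3, 5, 19]

Mean=41/4, Median=8, Mode=[3, 5, 19]


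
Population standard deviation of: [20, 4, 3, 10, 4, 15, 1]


Mean = 57/7
  (20-57/7)²=6889/49
  (4-57/7)²=841/49
  (3-57/7)²=1296/49
  (10-57/7)²=169/49
  (4-57/7)²=841/49
  (15-57/7)²=2304/49
  (1-57/7)²=2500/49
Σ(x-μ)² = 2120/7
σ² = (2120/7)/7 = 2120/49

σ = √(2120/49) ≈ 6.5776


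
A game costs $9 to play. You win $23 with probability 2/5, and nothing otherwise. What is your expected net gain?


E[gain] = (23-9)×2/5 + (-9)×3/5
= 28/5 - 27/5 = 1/5

Expected net gain = $1/5 ≈ $0.20


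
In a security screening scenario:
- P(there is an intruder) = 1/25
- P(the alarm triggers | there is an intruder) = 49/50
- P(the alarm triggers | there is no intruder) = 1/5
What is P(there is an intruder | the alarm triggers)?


Using Bayes' theorem:
P(A|B) = P(B|A)·P(A) / P(B)

P(the alarm triggers) = 49/50 × 1/25 + 1/5 × 24/25
= 49/1250 + 24/125 = 289/1250

P(there is an intruder|the alarm triggers) = (49/1250) / (289/1250) = 49/289

P(there is an intruder|the alarm triggers) = 49/289 ≈ 16.96%


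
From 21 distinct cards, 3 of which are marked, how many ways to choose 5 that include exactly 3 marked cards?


Choose 3 of the 3 marked cards and 2 of the other 18 cards:
C(3,3)×C(18,2) = 1×153 = 153

153


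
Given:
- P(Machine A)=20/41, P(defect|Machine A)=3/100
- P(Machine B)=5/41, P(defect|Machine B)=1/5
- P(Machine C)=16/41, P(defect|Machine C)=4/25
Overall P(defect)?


P(B) = Σ P(B|Aᵢ)×P(Aᵢ)
  3/100×20/41 = 3/205
  1/5×5/41 = 1/41
  4/25×16/41 = 64/1025
Sum = 104/1025

P(defect) = 104/1025 ≈ 10.15%


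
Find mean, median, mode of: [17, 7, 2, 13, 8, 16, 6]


Sorted: [2, 6, 7, 8, 13, 16, 17]
Mean = 69/7
Median = 8
Freq: {17: 1, 7: 1, 2: 1, 13: 1, 8: 1, 16: 1, 6: 1}
Mode: No mode

Mean=69/7, Median=8, Mode=No mode


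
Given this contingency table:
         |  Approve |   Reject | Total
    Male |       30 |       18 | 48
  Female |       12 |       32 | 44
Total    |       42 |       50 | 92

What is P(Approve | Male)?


P(Approve | Male) = 30/(30+18) = 30/48 = 5/8

P(Approve|Male) = 5/8 ≈ 62.50%


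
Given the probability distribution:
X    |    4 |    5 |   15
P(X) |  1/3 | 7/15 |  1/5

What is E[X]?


E[X] = Σ x·P(X=x)
= (4)×(1/3) + (5)×(7/15) + (15)×(1/5)
= 20/3

E[X] = 20/3


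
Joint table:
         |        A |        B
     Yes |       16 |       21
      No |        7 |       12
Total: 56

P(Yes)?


P(Yes) = (16+21)/56 = 37/56

P(Yes) = 37/56 ≈ 66.07%


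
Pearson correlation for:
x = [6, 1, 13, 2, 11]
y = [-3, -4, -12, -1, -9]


n=5, Σx=33, Σy=-29, Σxy=-279, Σx²=331, Σy²=251
r = (5×(-279) - 33×(-29))/√((5×331 - 33²)(5×251 - (-29)²))
= -438/√(566×414) = -438/√234324 ≈ -438/484.0702 ≈ -0.9048

r ≈ -0.9048


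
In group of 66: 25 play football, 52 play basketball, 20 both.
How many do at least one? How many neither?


|A∪B| = 25+52-20 = 57
Neither = 66-57 = 9

At least one: 57; Neither: 9


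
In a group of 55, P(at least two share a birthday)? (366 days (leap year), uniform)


P(all different) = Π(366-i)/366 for i=0..54
= 0.013909
P(match) = 1 - 0.013909 = 0.986091

P ≈ 0.9861 ≈ 98.61%


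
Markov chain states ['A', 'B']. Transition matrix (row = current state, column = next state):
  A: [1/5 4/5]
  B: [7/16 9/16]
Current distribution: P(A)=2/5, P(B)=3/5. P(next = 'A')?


P(next=A) = Σᵢ P(now=i)×P(i→A)
= 2/5×1/5 + 3/5×7/16
= 2/25 + 21/80 = 137/400

P = 137/400 ≈ 0.3425


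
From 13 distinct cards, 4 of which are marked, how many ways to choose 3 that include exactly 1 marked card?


Choose 1 of the 4 marked cards and 2 of the other 9 cards:
C(4,1)×C(9,2) = 4×36 = 144

144


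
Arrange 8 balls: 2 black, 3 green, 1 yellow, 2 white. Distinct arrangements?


8!/(2!×3!×1!×2!) = 1680

1680


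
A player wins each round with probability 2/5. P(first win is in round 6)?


Geometric: P(X=6) = (1-p)^(k-1)×p = (3/5)^5×2/5 = 486/15625

P(X=6) = 486/15625 ≈ 3.11%


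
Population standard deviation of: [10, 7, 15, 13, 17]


Mean = 62/5
  (10-62/5)²=144/25
  (7-62/5)²=729/25
  (15-62/5)²=169/25
  (13-62/5)²=9/25
  (17-62/5)²=529/25
Σ(x-μ)² = 316/5
σ² = (316/5)/5 = 316/25

σ = √(316/25) ≈ 3.5553


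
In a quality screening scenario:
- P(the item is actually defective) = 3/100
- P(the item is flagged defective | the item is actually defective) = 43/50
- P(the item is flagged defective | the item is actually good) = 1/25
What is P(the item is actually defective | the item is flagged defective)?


Using Bayes' theorem:
P(A|B) = P(B|A)·P(A) / P(B)

P(the item is flagged defective) = 43/50 × 3/100 + 1/25 × 97/100
= 129/5000 + 97/2500 = 323/5000

P(the item is actually defective|the item is flagged defective) = (129/5000) / (323/5000) = 129/323

P(the item is actually defective|the item is flagged defective) = 129/323 ≈ 39.94%


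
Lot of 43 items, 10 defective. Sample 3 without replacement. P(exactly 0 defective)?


Hypergeometric: C(10,0)×C(33,3)/C(43,3)
= 1×5456/12341 = 5456/12341

P(X=0) = 5456/12341 ≈ 44.21%


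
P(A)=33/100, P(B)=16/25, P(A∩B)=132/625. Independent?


P(A)×P(B) = 132/625
P(A∩B) = 132/625
Equal ✓ → Independent

Yes, independent


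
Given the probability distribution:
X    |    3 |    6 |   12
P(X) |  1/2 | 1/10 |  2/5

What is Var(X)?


E[X] = 69/10
E[X²] = 657/10
Var(X) = E[X²] - (E[X])² = 657/10 - 4761/100 = 1809/100

Var(X) = 1809/100 ≈ 18.0900


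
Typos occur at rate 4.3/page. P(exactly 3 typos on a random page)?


Poisson(λ=4.3): P(X=3) = e^(-λ)×λ^k/k!
= e^(-4.3) × 4.3^3 / 3!
≈ 0.01356855901 × 79.507 / 6 ≈ 0.179799

P(X=3) ≈ 0.179799 ≈ 17.98%


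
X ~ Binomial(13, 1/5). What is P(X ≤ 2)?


P(X ≤ 2) = Σ P(X=i) for i=0..2
P(X=0) = 67108864/1220703125
P(X=1) = 218103808/1220703125
P(X=2) = 327155712/1220703125
Sum = 612368384/1220703125

P(X ≤ 2) = 612368384/1220703125 ≈ 50.17%


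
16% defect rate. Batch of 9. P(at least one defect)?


P(all good) = (21/25)^9 = 794280046581/3814697265625
P(≥1 defect) = 3020417219044/3814697265625

P = 3020417219044/3814697265625 ≈ 79.18%


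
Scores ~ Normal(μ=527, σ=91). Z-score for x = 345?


z = (x - μ)/σ = (345 - 527)/91 = -2.0

z = -2.0


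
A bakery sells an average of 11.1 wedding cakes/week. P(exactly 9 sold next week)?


Poisson(λ=11.1): P(X=9) = e^(-λ)×λ^k/k!
= e^(-11.1) × 11.1^9 / 9!
≈ 1.511232382e-05 × 2558036924.39 / 362880 ≈ 0.106531

P(X=9) ≈ 0.106531 ≈ 10.65%


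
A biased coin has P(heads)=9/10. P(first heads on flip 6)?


Geometric: P(X=6) = (1-p)^(k-1)×p = (1/10)^5×9/10 = 9/1000000

P(X=6) = 9/1000000 ≈ 0.00%


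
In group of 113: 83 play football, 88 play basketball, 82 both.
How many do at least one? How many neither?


|A∪B| = 83+88-82 = 89
Neither = 113-89 = 24

At least one: 89; Neither: 24


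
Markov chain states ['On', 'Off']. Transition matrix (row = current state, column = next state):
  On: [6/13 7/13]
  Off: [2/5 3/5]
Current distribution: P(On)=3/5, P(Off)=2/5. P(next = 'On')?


P(next=On) = Σᵢ P(now=i)×P(i→On)
= 3/5×6/13 + 2/5×2/5
= 18/65 + 4/25 = 142/325

P = 142/325 ≈ 0.4369


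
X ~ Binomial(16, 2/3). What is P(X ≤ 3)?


P(X ≤ 3) = Σ P(X=i) for i=0..3
P(X=0) = 1/43046721
P(X=1) = 32/43046721
P(X=2) = 160/14348907
P(X=3) = 4480/43046721
Sum = 4993/43046721

P(X ≤ 3) = 4993/43046721 ≈ 0.01%


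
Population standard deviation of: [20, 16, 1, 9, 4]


Mean = 50/5 = 10
  (20-10)²=100
  (16-10)²=36
  (1-10)²=81
  (9-10)²=1
  (4-10)²=36
Σ(x-μ)² = 254
σ² = 254/5

σ = √(254/5) ≈ 7.1274


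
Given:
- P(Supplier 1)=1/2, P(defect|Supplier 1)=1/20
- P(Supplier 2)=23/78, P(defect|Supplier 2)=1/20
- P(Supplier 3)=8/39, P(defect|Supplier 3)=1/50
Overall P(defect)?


P(B) = Σ P(B|Aᵢ)×P(Aᵢ)
  1/20×1/2 = 1/40
  1/20×23/78 = 23/1560
  1/50×8/39 = 4/975
Sum = 57/1300

P(defect) = 57/1300 ≈ 4.38%


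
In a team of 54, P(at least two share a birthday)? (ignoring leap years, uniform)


P(all different) = Π(365-i)/365 for i=0..53
= 0.016123
P(match) = 1 - 0.016123 = 0.983877

P ≈ 0.9839 ≈ 98.39%


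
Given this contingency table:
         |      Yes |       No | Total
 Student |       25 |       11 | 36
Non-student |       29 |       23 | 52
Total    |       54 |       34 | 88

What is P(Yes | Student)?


P(Yes | Student) = 25/(25+11) = 25/36

P(Yes|Student) = 25/36 ≈ 69.44%


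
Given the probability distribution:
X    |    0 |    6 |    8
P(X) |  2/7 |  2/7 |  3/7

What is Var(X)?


E[X] = 36/7
E[X²] = 264/7
Var(X) = E[X²] - (E[X])² = 264/7 - 1296/49 = 552/49

Var(X) = 552/49 ≈ 11.2653


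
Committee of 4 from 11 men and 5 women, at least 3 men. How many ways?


Count by #men:
  3M,1W: C(11,3)×C(5,1)=825
  4M,0W: C(11,4)×C(5,0)=330
Total = 1155

1155


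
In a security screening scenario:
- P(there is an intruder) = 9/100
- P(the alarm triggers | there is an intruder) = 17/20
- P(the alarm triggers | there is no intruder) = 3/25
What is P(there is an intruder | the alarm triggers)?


Using Bayes' theorem:
P(A|B) = P(B|A)·P(A) / P(B)

P(the alarm triggers) = 17/20 × 9/100 + 3/25 × 91/100
= 153/2000 + 273/2500 = 1857/10000

P(there is an intruder|the alarm triggers) = (153/2000) / (1857/10000) = 255/619

P(there is an intruder|the alarm triggers) = 255/619 ≈ 41.20%


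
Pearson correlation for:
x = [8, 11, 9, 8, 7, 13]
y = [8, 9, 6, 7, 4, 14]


n=6, Σx=56, Σy=48, Σxy=483, Σx²=548, Σy²=442
r = (6×483 - 56×48)/√((6×548 - 56²)(6×442 - 48²))
= 210/√(152×348) = 210/√52896 ≈ 210/229.9913 ≈ 0.9131

r ≈ 0.9131


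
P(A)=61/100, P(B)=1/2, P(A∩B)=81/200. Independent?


P(A)×P(B) = 61/200
P(A∩B) = 81/200
Not equal → NOT independent

No, not independent


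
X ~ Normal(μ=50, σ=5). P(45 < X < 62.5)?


z₁=(45-50)/5=-1.0, z₂=(62.5-50)/5=2.5
P = Φ(2.5) - Φ(-1.0) = 0.993790 - 0.158655 = 0.835135 ≈ 0.8351

P(45 < X < 62.5) ≈ 0.8351


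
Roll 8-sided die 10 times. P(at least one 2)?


P(no 2)^10 = (7/8)^10 = 282475249/1073741824
P(≥1) = 1 - 282475249/1073741824 = 791266575/1073741824

P = 791266575/1073741824 ≈ 73.69%


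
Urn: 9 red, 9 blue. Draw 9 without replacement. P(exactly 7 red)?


Hypergeometric: C(9,7)×C(9,2)/C(18,9)
= 36×36/48620 = 324/12155

P(X=7) = 324/12155 ≈ 2.67%


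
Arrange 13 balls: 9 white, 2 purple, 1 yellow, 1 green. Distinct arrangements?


13!/(9!×2!×1!×1!) = 8580

8580


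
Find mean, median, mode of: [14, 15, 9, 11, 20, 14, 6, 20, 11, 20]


Sorted: [6, 9, 11, 11, 14, 14, 15, 20, 20, 20]
Mean = 140/10 = 14
Median = 14
Freq: {14: 2, 15: 1, 9: 1, 11: 2, 20: 3, 6: 1}
Mode: [20]

Mean=14, Median=14, Mode=20


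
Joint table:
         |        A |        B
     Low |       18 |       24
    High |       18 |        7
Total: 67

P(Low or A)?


P(Low∨A) = P(Low) + P(A) - P(Low∧A)
= (42 + 36 - 18)/67 = 60/67

P = 60/67 ≈ 89.55%


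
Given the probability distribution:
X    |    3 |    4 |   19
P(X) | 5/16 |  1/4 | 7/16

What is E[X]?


E[X] = Σ x·P(X=x)
= (3)×(5/16) + (4)×(1/4) + (19)×(7/16)
= 41/4

E[X] = 41/4


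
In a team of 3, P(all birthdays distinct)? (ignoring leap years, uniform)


P(all different) = Π(365-i)/365 for i=0..2
= (365/365)×(364/365)×...×(363/365)
= 0.991796

P ≈ 0.9918 ≈ 99.18%
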